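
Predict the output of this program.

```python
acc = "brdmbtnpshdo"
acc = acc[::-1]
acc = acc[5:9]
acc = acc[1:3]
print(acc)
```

tb

reverse → 'odhspntbmdrb'
slice [5:9] → 'ntbm'
slice [1:3] → 'tb'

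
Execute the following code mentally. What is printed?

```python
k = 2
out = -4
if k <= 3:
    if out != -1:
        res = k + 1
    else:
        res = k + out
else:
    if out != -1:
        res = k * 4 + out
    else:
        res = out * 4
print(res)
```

k=2, out=-4
k <= 3 is True; out != -1 is True
→ res = k + 1 = 3

3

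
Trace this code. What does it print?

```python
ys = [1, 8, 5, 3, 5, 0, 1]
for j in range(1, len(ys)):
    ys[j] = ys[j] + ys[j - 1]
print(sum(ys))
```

108

j=1: ys[1] = 8+1 = 9 → [1, 9, 5, 3, 5, 0, 1]
j=2: ys[2] = 5+9 = 14 → [1, 9, 14, 3, 5, 0, 1]
j=3: ys[3] = 3+14 = 17 → [1, 9, 14, 17, 5, 0, 1]
j=4: ys[4] = 5+17 = 22 → [1, 9, 14, 17, 22, 0, 1]
j=5: ys[5] = 0+22 = 22 → [1, 9, 14, 17, 22, 22, 1]
j=6: ys[6] = 1+22 = 23 → [1, 9, 14, 17, 22, 22, 23]
sum = 108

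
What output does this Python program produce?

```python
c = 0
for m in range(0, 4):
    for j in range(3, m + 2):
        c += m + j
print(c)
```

18

m=2,j=3: c = 0+5 = 5
m=3,j=3: c = 5+6 = 11
m=3,j=4: c = 11+7 = 18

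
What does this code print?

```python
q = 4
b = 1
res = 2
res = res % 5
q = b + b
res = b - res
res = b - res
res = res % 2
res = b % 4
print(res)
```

1

res = 2%5 = 2
q = 1+1 = 2
res = 1-2 = -1
res = 1-(-1) = 2
res = 2%2 = 0
res = 1%4 = 1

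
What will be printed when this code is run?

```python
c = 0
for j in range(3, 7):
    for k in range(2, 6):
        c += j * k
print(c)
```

252

j=3,k=2: c = 0+6 = 6
j=3,k=3: c = 6+9 = 15
j=3,k=4: c = 15+12 = 27
j=3,k=5: c = 27+15 = 42
j=4,k=2: c = 42+8 = 50
j=4,k=3: c = 50+12 = 62
j=4,k=4: c = 62+16 = 78
j=4,k=5: c = 78+20 = 98
j=5,k=2: c = 98+10 = 108
j=5,k=3: c = 108+15 = 123
j=5,k=4: c = 123+20 = 143
j=5,k=5: c = 143+25 = 168
j=6,k=2: c = 168+12 = 180
j=6,k=3: c = 180+18 = 198
j=6,k=4: c = 198+24 = 222
j=6,k=5: c = 222+30 = 252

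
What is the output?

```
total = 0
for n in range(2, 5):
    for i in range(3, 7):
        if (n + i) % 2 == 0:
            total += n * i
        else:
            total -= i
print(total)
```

58

n=2,i=3: odd sum, total = 0-3 = -3
n=2,i=4: even sum, total = (-3)+8 = 5
n=2,i=5: odd sum, total = 5-5 = 0
n=2,i=6: even sum, total = 0+12 = 12
n=3,i=3: even sum, total = 12+9 = 21
n=3,i=4: odd sum, total = 21-4 = 17
n=3,i=5: even sum, total = 17+15 = 32
n=3,i=6: odd sum, total = 32-6 = 26
n=4,i=3: odd sum, total = 26-3 = 23
n=4,i=4: even sum, total = 23+16 = 39
n=4,i=5: odd sum, total = 39-5 = 34
n=4,i=6: even sum, total = 34+24 = 58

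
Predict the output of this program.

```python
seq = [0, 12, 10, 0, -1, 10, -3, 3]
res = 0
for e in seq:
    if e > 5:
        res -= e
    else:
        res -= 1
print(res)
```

-37

e=0: not >5, res = 0-1 = -1
e=12: >5, res = (-1)-12 = -13
e=10: >5, res = (-13)-10 = -23
e=0: not >5, res = (-23)-1 = -24
e=-1: not >5, res = (-24)-1 = -25
e=10: >5, res = (-25)-10 = -35
e=-3: not >5, res = (-35)-1 = -36
e=3: not >5, res = (-36)-1 = -37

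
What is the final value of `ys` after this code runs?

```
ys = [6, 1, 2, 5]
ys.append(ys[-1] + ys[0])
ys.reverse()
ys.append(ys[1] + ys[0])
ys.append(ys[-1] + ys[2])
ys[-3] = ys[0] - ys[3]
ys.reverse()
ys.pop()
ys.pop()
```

append ys[-1]+ys[0] = 5+6 = 11 → [6, 1, 2, 5, 11]
reverse → [11, 5, 2, 1, 6]
append ys[1]+ys[0] = 5+11 = 16 → [11, 5, 2, 1, 6, 16]
append ys[-1]+ys[2] = 16+2 = 18 → [11, 5, 2, 1, 6, 16, 18]
ys[-3] = ys[0]-ys[3] = 11-1 = 10 → [11, 5, 2, 1, 10, 16, 18]
reverse → [18, 16, 10, 1, 2, 5, 11]
pop() removes 11 → [18, 16, 10, 1, 2, 5]
pop() removes 5 → [18, 16, 10, 1, 2]

[18, 16, 10, 1, 2]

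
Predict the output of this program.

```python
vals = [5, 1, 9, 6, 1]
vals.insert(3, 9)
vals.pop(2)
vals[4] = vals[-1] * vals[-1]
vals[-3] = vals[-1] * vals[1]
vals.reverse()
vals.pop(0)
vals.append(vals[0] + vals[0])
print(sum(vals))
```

insert 9 at 3 → [5, 1, 9, 9, 6, 1]
pop(2) removes 9 → [5, 1, 9, 6, 1]
vals[4] = vals[-1]*vals[-1] = 1*1 = 1 → [5, 1, 9, 6, 1]
vals[-3] = vals[-1]*vals[1] = 1*1 = 1 → [5, 1, 1, 6, 1]
reverse → [1, 6, 1, 1, 5]
pop(0) removes 1 → [6, 1, 1, 5]
append vals[0]+vals[0] = 6+6 = 12 → [6, 1, 1, 5, 12]
sum = 25

25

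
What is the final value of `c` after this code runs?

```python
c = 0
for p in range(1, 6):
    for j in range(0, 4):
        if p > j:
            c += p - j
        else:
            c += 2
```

46

p=1,j=0: 1>0, c = 0+1 = 1
p=1,j=1: not 1>1, c = 1+2 = 3
p=1,j=2: not 1>2, c = 3+2 = 5
p=1,j=3: not 1>3, c = 5+2 = 7
p=2,j=0: 2>0, c = 7+2 = 9
p=2,j=1: 2>1, c = 9+1 = 10
p=2,j=2: not 2>2, c = 10+2 = 12
p=2,j=3: not 2>3, c = 12+2 = 14
p=3,j=0: 3>0, c = 14+3 = 17
p=3,j=1: 3>1, c = 17+2 = 19
p=3,j=2: 3>2, c = 19+1 = 20
p=3,j=3: not 3>3, c = 20+2 = 22
p=4,j=0: 4>0, c = 22+4 = 26
p=4,j=1: 4>1, c = 26+3 = 29
p=4,j=2: 4>2, c = 29+2 = 31
p=4,j=3: 4>3, c = 31+1 = 32
p=5,j=0: 5>0, c = 32+5 = 37
p=5,j=1: 5>1, c = 37+4 = 41
p=5,j=2: 5>2, c = 41+3 = 44
p=5,j=3: 5>3, c = 44+2 = 46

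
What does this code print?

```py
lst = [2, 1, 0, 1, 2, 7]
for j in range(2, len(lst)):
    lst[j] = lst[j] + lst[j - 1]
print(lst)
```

j=2: lst[2] = 0+1 = 1 → [2, 1, 1, 1, 2, 7]
j=3: lst[3] = 1+1 = 2 → [2, 1, 1, 2, 2, 7]
j=4: lst[4] = 2+2 = 4 → [2, 1, 1, 2, 4, 7]
j=5: lst[5] = 7+4 = 11 → [2, 1, 1, 2, 4, 11]

[2, 1, 1, 2, 4, 11]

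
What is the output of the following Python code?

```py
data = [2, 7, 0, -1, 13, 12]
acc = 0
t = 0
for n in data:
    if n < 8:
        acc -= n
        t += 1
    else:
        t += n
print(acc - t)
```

-37

n=2: <8, acc = 0-2 = -2; t=1
n=7: <8, acc = (-2)-7 = -9; t=2
n=0: <8, acc = (-9)-0 = -9; t=3
n=-1: <8, acc = (-9)-(-1) = -8; t=4
n=13: not <8; t=17
n=12: not <8; t=29
acc-t = (-8)-29 = -37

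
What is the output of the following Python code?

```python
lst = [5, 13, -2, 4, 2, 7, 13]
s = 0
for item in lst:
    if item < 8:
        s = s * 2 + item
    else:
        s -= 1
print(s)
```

item=5: <8, s = 0*2+5 = 5
item=13: not <8, s = 5-1 = 4
item=-2: <8, s = 4*2+(-2) = 6
item=4: <8, s = 6*2+4 = 16
item=2: <8, s = 16*2+2 = 34
item=7: <8, s = 34*2+7 = 75
item=13: not <8, s = 75-1 = 74

74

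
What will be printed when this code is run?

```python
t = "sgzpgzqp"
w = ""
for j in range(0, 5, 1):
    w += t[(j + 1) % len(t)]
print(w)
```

gzpgz

j=0: add t[1]='g' → 'g'
j=1: add t[2]='z' → 'gz'
j=2: add t[3]='p' → 'gzp'
j=3: add t[4]='g' → 'gzpg'
j=4: add t[5]='z' → 'gzpgz'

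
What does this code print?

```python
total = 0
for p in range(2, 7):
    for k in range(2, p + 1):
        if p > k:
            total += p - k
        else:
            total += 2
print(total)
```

p=2,k=2: not 2>2, total = 0+2 = 2
p=3,k=2: 3>2, total = 2+1 = 3
p=3,k=3: not 3>3, total = 3+2 = 5
p=4,k=2: 4>2, total = 5+2 = 7
p=4,k=3: 4>3, total = 7+1 = 8
p=4,k=4: not 4>4, total = 8+2 = 10
p=5,k=2: 5>2, total = 10+3 = 13
p=5,k=3: 5>3, total = 13+2 = 15
p=5,k=4: 5>4, total = 15+1 = 16
p=5,k=5: not 5>5, total = 16+2 = 18
p=6,k=2: 6>2, total = 18+4 = 22
p=6,k=3: 6>3, total = 22+3 = 25
p=6,k=4: 6>4, total = 25+2 = 27
p=6,k=5: 6>5, total = 27+1 = 28
p=6,k=6: not 6>6, total = 28+2 = 30

30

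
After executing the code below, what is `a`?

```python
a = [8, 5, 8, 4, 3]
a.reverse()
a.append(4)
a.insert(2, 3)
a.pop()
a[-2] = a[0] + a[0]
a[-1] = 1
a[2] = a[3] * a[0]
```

reverse → [3, 4, 8, 5, 8]
append 4 → [3, 4, 8, 5, 8, 4]
insert 3 at 2 → [3, 4, 3, 8, 5, 8, 4]
pop() removes 4 → [3, 4, 3, 8, 5, 8]
a[-2] = a[0]+a[0] = 3+3 = 6 → [3, 4, 3, 8, 6, 8]
a[-1] = 1 → [3, 4, 3, 8, 6, 1]
a[2] = a[3]*a[0] = 8*3 = 24 → [3, 4, 24, 8, 6, 1]

[3, 4, 24, 8, 6, 1]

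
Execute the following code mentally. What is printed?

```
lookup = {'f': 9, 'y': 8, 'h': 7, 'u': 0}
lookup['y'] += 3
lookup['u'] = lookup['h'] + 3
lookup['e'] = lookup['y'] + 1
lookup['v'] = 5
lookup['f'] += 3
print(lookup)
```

{'f': 12, 'y': 11, 'h': 7, 'u': 10, 'e': 12, 'v': 5}

lookup['y'] = 8+3 = 11 → {'f': 9, 'y': 11, 'h': 7, 'u': 0}
lookup['u'] = lookup['h']+3 = 10 → {'f': 9, 'y': 11, 'h': 7, 'u': 10}
lookup['e'] = lookup['y']+1 = 12 → {'f': 9, 'y': 11, 'h': 7, 'u': 10, 'e': 12}
lookup['v'] = 5 → {'f': 9, 'y': 11, 'h': 7, 'u': 10, 'e': 12, 'v': 5}
lookup['f'] = 9+3 = 12 → {'f': 12, 'y': 11, 'h': 7, 'u': 10, 'e': 12, 'v': 5}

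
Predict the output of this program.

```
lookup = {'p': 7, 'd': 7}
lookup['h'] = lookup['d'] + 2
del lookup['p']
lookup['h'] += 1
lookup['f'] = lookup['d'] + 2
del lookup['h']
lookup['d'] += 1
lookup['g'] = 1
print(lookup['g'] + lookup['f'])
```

10

lookup['h'] = lookup['d']+2 = 9 → {'p': 7, 'd': 7, 'h': 9}
del 'p' → {'d': 7, 'h': 9}
lookup['h'] = 9+1 = 10 → {'d': 7, 'h': 10}
lookup['f'] = lookup['d']+2 = 9 → {'d': 7, 'h': 10, 'f': 9}
del 'h' → {'d': 7, 'f': 9}
lookup['d'] = 7+1 = 8 → {'d': 8, 'f': 9}
lookup['g'] = 1 → {'d': 8, 'f': 9, 'g': 1}
lookup['g']+lookup['f'] = 1+9 = 10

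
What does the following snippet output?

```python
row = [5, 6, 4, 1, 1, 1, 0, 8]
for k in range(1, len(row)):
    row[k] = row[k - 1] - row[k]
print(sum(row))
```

-46

k=1: row[1] = 5-6 = -1 → [5, -1, 4, 1, 1, 1, 0, 8]
k=2: row[2] = (-1)-4 = -5 → [5, -1, -5, 1, 1, 1, 0, 8]
k=3: row[3] = (-5)-1 = -6 → [5, -1, -5, -6, 1, 1, 0, 8]
k=4: row[4] = (-6)-1 = -7 → [5, -1, -5, -6, -7, 1, 0, 8]
k=5: row[5] = (-7)-1 = -8 → [5, -1, -5, -6, -7, -8, 0, 8]
k=6: row[6] = (-8)-0 = -8 → [5, -1, -5, -6, -7, -8, -8, 8]
k=7: row[7] = (-8)-8 = -16 → [5, -1, -5, -6, -7, -8, -8, -16]
sum = -46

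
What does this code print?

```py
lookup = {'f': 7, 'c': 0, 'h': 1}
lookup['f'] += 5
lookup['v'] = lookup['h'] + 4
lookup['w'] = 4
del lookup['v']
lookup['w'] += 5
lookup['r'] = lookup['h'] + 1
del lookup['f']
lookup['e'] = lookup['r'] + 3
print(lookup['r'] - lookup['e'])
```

-3

lookup['f'] = 7+5 = 12 → {'f': 12, 'c': 0, 'h': 1}
lookup['v'] = lookup['h']+4 = 5 → {'f': 12, 'c': 0, 'h': 1, 'v': 5}
lookup['w'] = 4 → {'f': 12, 'c': 0, 'h': 1, 'v': 5, 'w': 4}
del 'v' → {'f': 12, 'c': 0, 'h': 1, 'w': 4}
lookup['w'] = 4+5 = 9 → {'f': 12, 'c': 0, 'h': 1, 'w': 9}
lookup['r'] = lookup['h']+1 = 2 → {'f': 12, 'c': 0, 'h': 1, 'w': 9, 'r': 2}
del 'f' → {'c': 0, 'h': 1, 'w': 9, 'r': 2}
lookup['e'] = lookup['r']+3 = 5 → {'c': 0, 'h': 1, 'w': 9, 'r': 2, 'e': 5}
lookup['r']-lookup['e'] = 2-5 = -3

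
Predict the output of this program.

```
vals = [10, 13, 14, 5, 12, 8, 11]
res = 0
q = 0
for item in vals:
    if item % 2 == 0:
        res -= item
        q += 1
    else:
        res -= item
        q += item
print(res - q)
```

item=10: even, res = 0-10 = -10; q=1
item=13: not even, res = (-10)-13 = -23; q=14
item=14: even, res = (-23)-14 = -37; q=15
item=5: not even, res = (-37)-5 = -42; q=20
item=12: even, res = (-42)-12 = -54; q=21
item=8: even, res = (-54)-8 = -62; q=22
item=11: not even, res = (-62)-11 = -73; q=33
res-q = (-73)-33 = -106

-106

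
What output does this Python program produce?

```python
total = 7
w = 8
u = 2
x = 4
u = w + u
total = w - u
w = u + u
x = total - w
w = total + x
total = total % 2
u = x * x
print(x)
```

u = 8+2 = 10
total = 8-10 = -2
w = 10+10 = 20
x = (-2)-20 = -22
w = (-2)+(-22) = -24
total = (-2)%2 = 0
u = (-22)*(-22) = 484

-22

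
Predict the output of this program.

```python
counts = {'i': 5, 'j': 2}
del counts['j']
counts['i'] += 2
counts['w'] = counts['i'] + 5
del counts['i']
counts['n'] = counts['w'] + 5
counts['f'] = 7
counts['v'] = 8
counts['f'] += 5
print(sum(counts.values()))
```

del 'j' → {'i': 5}
counts['i'] = 5+2 = 7 → {'i': 7}
counts['w'] = counts['i']+5 = 12 → {'i': 7, 'w': 12}
del 'i' → {'w': 12}
counts['n'] = counts['w']+5 = 17 → {'w': 12, 'n': 17}
counts['f'] = 7 → {'w': 12, 'n': 17, 'f': 7}
counts['v'] = 8 → {'w': 12, 'n': 17, 'f': 7, 'v': 8}
counts['f'] = 7+5 = 12 → {'w': 12, 'n': 17, 'f': 12, 'v': 8}
sum of values = 49

49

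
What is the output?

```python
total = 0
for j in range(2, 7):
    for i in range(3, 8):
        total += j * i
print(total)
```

j=2,i=3: total = 0+6 = 6
j=2,i=4: total = 6+8 = 14
j=2,i=5: total = 14+10 = 24
j=2,i=6: total = 24+12 = 36
j=2,i=7: total = 36+14 = 50
j=3,i=3: total = 50+9 = 59
j=3,i=4: total = 59+12 = 71
j=3,i=5: total = 71+15 = 86
j=3,i=6: total = 86+18 = 104
j=3,i=7: total = 104+21 = 125
j=4,i=3: total = 125+12 = 137
j=4,i=4: total = 137+16 = 153
j=4,i=5: total = 153+20 = 173
j=4,i=6: total = 173+24 = 197
j=4,i=7: total = 197+28 = 225
j=5,i=3: total = 225+15 = 240
j=5,i=4: total = 240+20 = 260
j=5,i=5: total = 260+25 = 285
j=5,i=6: total = 285+30 = 315
j=5,i=7: total = 315+35 = 350
j=6,i=3: total = 350+18 = 368
j=6,i=4: total = 368+24 = 392
j=6,i=5: total = 392+30 = 422
j=6,i=6: total = 422+36 = 458
j=6,i=7: total = 458+42 = 500

500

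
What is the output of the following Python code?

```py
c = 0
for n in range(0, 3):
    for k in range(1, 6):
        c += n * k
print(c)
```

n=0,k=1: c = 0+0 = 0
n=0,k=2: c = 0+0 = 0
n=0,k=3: c = 0+0 = 0
n=0,k=4: c = 0+0 = 0
n=0,k=5: c = 0+0 = 0
n=1,k=1: c = 0+1 = 1
n=1,k=2: c = 1+2 = 3
n=1,k=3: c = 3+3 = 6
n=1,k=4: c = 6+4 = 10
n=1,k=5: c = 10+5 = 15
n=2,k=1: c = 15+2 = 17
n=2,k=2: c = 17+4 = 21
n=2,k=3: c = 21+6 = 27
n=2,k=4: c = 27+8 = 35
n=2,k=5: c = 35+10 = 45

45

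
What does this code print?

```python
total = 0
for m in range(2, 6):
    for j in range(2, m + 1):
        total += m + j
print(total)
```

m=2,j=2: total = 0+4 = 4
m=3,j=2: total = 4+5 = 9
m=3,j=3: total = 9+6 = 15
m=4,j=2: total = 15+6 = 21
m=4,j=3: total = 21+7 = 28
m=4,j=4: total = 28+8 = 36
m=5,j=2: total = 36+7 = 43
m=5,j=3: total = 43+8 = 51
m=5,j=4: total = 51+9 = 60
m=5,j=5: total = 60+10 = 70

70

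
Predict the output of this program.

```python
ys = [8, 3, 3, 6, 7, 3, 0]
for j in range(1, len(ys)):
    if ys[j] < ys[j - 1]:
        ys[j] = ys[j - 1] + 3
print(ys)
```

[8, 11, 14, 17, 20, 23, 26]

j=1: 3<8, ys[1] = 8+3 = 11 → [8, 11, 3, 6, 7, 3, 0]
j=2: 3<11, ys[2] = 11+3 = 14 → [8, 11, 14, 6, 7, 3, 0]
j=3: 6<14, ys[3] = 14+3 = 17 → [8, 11, 14, 17, 7, 3, 0]
j=4: 7<17, ys[4] = 17+3 = 20 → [8, 11, 14, 17, 20, 3, 0]
j=5: 3<20, ys[5] = 20+3 = 23 → [8, 11, 14, 17, 20, 23, 0]
j=6: 0<23, ys[6] = 23+3 = 26 → [8, 11, 14, 17, 20, 23, 26]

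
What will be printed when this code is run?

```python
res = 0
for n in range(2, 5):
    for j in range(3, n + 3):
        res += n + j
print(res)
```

n=2,j=3: res = 0+5 = 5
n=2,j=4: res = 5+6 = 11
n=3,j=3: res = 11+6 = 17
n=3,j=4: res = 17+7 = 24
n=3,j=5: res = 24+8 = 32
n=4,j=3: res = 32+7 = 39
n=4,j=4: res = 39+8 = 47
n=4,j=5: res = 47+9 = 56
n=4,j=6: res = 56+10 = 66

66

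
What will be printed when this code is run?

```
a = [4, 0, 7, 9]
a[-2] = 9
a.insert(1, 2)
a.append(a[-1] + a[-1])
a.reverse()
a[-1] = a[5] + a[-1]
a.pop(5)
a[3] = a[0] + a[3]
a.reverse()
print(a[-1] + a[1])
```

a[-2] = 9 → [4, 0, 9, 9]
insert 2 at 1 → [4, 2, 0, 9, 9]
append a[-1]+a[-1] = 9+9 = 18 → [4, 2, 0, 9, 9, 18]
reverse → [18, 9, 9, 0, 2, 4]
a[-1] = a[5]+a[-1] = 4+4 = 8 → [18, 9, 9, 0, 2, 8]
pop(5) removes 8 → [18, 9, 9, 0, 2]
a[3] = a[0]+a[3] = 18+0 = 18 → [18, 9, 9, 18, 2]
reverse → [2, 18, 9, 9, 18]
a[-1]+a[1] = 18+18 = 36

36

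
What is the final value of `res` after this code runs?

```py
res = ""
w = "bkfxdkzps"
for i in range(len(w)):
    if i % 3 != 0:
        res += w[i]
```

'kfdkps'

i=0: skip
i=1: add 'k' → 'k'
i=2: add 'f' → 'kf'
i=3: skip
i=4: add 'd' → 'kfd'
i=5: add 'k' → 'kfdk'
i=6: skip
i=7: add 'p' → 'kfdkp'
i=8: add 's' → 'kfdkps'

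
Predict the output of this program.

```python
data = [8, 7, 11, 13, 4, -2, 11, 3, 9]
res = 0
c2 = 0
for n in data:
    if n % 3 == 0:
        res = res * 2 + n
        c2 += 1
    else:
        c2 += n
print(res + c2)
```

n=8: not %3==0; c2=8
n=7: not %3==0; c2=15
n=11: not %3==0; c2=26
n=13: not %3==0; c2=39
n=4: not %3==0; c2=43
n=-2: not %3==0; c2=41
n=11: not %3==0; c2=52
n=3: %3==0, res = 0*2+3 = 3; c2=53
n=9: %3==0, res = 3*2+9 = 15; c2=54
res+c2 = 15+54 = 69

69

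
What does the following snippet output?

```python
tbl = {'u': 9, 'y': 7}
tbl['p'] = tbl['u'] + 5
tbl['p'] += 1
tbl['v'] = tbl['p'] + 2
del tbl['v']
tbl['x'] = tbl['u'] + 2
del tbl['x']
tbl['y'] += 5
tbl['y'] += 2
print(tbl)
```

{'u': 9, 'y': 14, 'p': 15}

tbl['p'] = tbl['u']+5 = 14 → {'u': 9, 'y': 7, 'p': 14}
tbl['p'] = 14+1 = 15 → {'u': 9, 'y': 7, 'p': 15}
tbl['v'] = tbl['p']+2 = 17 → {'u': 9, 'y': 7, 'p': 15, 'v': 17}
del 'v' → {'u': 9, 'y': 7, 'p': 15}
tbl['x'] = tbl['u']+2 = 11 → {'u': 9, 'y': 7, 'p': 15, 'x': 11}
del 'x' → {'u': 9, 'y': 7, 'p': 15}
tbl['y'] = 7+5 = 12 → {'u': 9, 'y': 12, 'p': 15}
tbl['y'] = 12+2 = 14 → {'u': 9, 'y': 14, 'p': 15}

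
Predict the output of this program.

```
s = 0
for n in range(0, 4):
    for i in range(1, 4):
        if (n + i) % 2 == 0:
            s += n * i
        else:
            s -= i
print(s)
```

8

n=0,i=1: odd sum, s = 0-1 = -1
n=0,i=2: even sum, s = (-1)+0 = -1
n=0,i=3: odd sum, s = (-1)-3 = -4
n=1,i=1: even sum, s = (-4)+1 = -3
n=1,i=2: odd sum, s = (-3)-2 = -5
n=1,i=3: even sum, s = (-5)+3 = -2
n=2,i=1: odd sum, s = (-2)-1 = -3
n=2,i=2: even sum, s = (-3)+4 = 1
n=2,i=3: odd sum, s = 1-3 = -2
n=3,i=1: even sum, s = (-2)+3 = 1
n=3,i=2: odd sum, s = 1-2 = -1
n=3,i=3: even sum, s = (-1)+9 = 8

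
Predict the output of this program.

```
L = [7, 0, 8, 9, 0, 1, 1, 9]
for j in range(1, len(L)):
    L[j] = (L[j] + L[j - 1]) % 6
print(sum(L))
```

19

j=1: L[1] = (0+7)%6 = 1 → [7, 1, 8, 9, 0, 1, 1, 9]
j=2: L[2] = (8+1)%6 = 3 → [7, 1, 3, 9, 0, 1, 1, 9]
j=3: L[3] = (9+3)%6 = 0 → [7, 1, 3, 0, 0, 1, 1, 9]
j=4: L[4] = (0+0)%6 = 0 → [7, 1, 3, 0, 0, 1, 1, 9]
j=5: L[5] = (1+0)%6 = 1 → [7, 1, 3, 0, 0, 1, 1, 9]
j=6: L[6] = (1+1)%6 = 2 → [7, 1, 3, 0, 0, 1, 2, 9]
j=7: L[7] = (9+2)%6 = 5 → [7, 1, 3, 0, 0, 1, 2, 5]
sum = 19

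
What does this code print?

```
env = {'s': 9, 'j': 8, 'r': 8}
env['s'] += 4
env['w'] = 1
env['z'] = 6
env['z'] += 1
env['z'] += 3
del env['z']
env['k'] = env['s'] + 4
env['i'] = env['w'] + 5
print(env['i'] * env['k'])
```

env['s'] = 9+4 = 13 → {'s': 13, 'j': 8, 'r': 8}
env['w'] = 1 → {'s': 13, 'j': 8, 'r': 8, 'w': 1}
env['z'] = 6 → {'s': 13, 'j': 8, 'r': 8, 'w': 1, 'z': 6}
env['z'] = 6+1 = 7 → {'s': 13, 'j': 8, 'r': 8, 'w': 1, 'z': 7}
env['z'] = 7+3 = 10 → {'s': 13, 'j': 8, 'r': 8, 'w': 1, 'z': 10}
del 'z' → {'s': 13, 'j': 8, 'r': 8, 'w': 1}
env['k'] = env['s']+4 = 17 → {'s': 13, 'j': 8, 'r': 8, 'w': 1, 'k': 17}
env['i'] = env['w']+5 = 6 → {'s': 13, 'j': 8, 'r': 8, 'w': 1, 'k': 17, 'i': 6}
env['i']*env['k'] = 6*17 = 102

102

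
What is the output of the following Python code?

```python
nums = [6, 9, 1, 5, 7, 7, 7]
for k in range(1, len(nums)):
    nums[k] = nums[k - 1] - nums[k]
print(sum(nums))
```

-79

k=1: nums[1] = 6-9 = -3 → [6, -3, 1, 5, 7, 7, 7]
k=2: nums[2] = (-3)-1 = -4 → [6, -3, -4, 5, 7, 7, 7]
k=3: nums[3] = (-4)-5 = -9 → [6, -3, -4, -9, 7, 7, 7]
k=4: nums[4] = (-9)-7 = -16 → [6, -3, -4, -9, -16, 7, 7]
k=5: nums[5] = (-16)-7 = -23 → [6, -3, -4, -9, -16, -23, 7]
k=6: nums[6] = (-23)-7 = -30 → [6, -3, -4, -9, -16, -23, -30]
sum = -79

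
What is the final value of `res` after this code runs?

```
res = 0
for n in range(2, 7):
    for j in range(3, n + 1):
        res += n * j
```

205

n=3,j=3: res = 0+9 = 9
n=4,j=3: res = 9+12 = 21
n=4,j=4: res = 21+16 = 37
n=5,j=3: res = 37+15 = 52
n=5,j=4: res = 52+20 = 72
n=5,j=5: res = 72+25 = 97
n=6,j=3: res = 97+18 = 115
n=6,j=4: res = 115+24 = 139
n=6,j=5: res = 139+30 = 169
n=6,j=6: res = 169+36 = 205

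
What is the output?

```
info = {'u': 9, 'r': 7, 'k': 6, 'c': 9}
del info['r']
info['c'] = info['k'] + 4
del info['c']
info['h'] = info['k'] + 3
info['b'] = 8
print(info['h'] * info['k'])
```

del 'r' → {'u': 9, 'k': 6, 'c': 9}
info['c'] = info['k']+4 = 10 → {'u': 9, 'k': 6, 'c': 10}
del 'c' → {'u': 9, 'k': 6}
info['h'] = info['k']+3 = 9 → {'u': 9, 'k': 6, 'h': 9}
info['b'] = 8 → {'u': 9, 'k': 6, 'h': 9, 'b': 8}
info['h']*info['k'] = 9*6 = 54

54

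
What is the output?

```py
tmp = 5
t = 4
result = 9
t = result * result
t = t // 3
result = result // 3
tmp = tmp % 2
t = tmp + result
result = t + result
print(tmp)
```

1

t = 9*9 = 81
t = 81//3 = 27
result = 9//3 = 3
tmp = 5%2 = 1
t = 1+3 = 4
result = 4+3 = 7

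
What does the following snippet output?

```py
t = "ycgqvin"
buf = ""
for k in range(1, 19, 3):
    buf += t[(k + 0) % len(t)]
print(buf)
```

cvyqng

k=1: add t[1]='c' → 'c'
k=4: add t[4]='v' → 'cv'
k=7: add t[0]='y' → 'cvy'
k=10: add t[3]='q' → 'cvyq'
k=13: add t[6]='n' → 'cvyqn'
k=16: add t[2]='g' → 'cvyqng'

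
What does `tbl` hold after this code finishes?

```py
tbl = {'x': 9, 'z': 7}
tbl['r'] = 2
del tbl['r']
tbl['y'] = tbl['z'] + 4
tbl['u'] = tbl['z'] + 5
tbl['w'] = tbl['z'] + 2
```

{'x': 9, 'z': 7, 'y': 11, 'u': 12, 'w': 9}

tbl['r'] = 2 → {'x': 9, 'z': 7, 'r': 2}
del 'r' → {'x': 9, 'z': 7}
tbl['y'] = tbl['z']+4 = 11 → {'x': 9, 'z': 7, 'y': 11}
tbl['u'] = tbl['z']+5 = 12 → {'x': 9, 'z': 7, 'y': 11, 'u': 12}
tbl['w'] = tbl['z']+2 = 9 → {'x': 9, 'z': 7, 'y': 11, 'u': 12, 'w': 9}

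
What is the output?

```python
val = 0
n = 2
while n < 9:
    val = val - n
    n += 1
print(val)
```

-35

n=2: val = 0-2 = -2
n=3: val = (-2)-3 = -5
n=4: val = (-5)-4 = -9
n=5: val = (-9)-5 = -14
n=6: val = (-14)-6 = -20
n=7: val = (-20)-7 = -27
n=8: val = (-27)-8 = -35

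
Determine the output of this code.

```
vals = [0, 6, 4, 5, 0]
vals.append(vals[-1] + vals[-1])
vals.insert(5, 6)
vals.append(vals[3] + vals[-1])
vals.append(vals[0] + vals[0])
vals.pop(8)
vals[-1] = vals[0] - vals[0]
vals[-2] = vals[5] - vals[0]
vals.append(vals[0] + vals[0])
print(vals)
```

[0, 6, 4, 5, 0, 6, 6, 0, 0]

append vals[-1]+vals[-1] = 0+0 = 0 → [0, 6, 4, 5, 0, 0]
insert 6 at 5 → [0, 6, 4, 5, 0, 6, 0]
append vals[3]+vals[-1] = 5+0 = 5 → [0, 6, 4, 5, 0, 6, 0, 5]
append vals[0]+vals[0] = 0+0 = 0 → [0, 6, 4, 5, 0, 6, 0, 5, 0]
pop(8) removes 0 → [0, 6, 4, 5, 0, 6, 0, 5]
vals[-1] = vals[0]-vals[0] = 0-0 = 0 → [0, 6, 4, 5, 0, 6, 0, 0]
vals[-2] = vals[5]-vals[0] = 6-0 = 6 → [0, 6, 4, 5, 0, 6, 6, 0]
append vals[0]+vals[0] = 0+0 = 0 → [0, 6, 4, 5, 0, 6, 6, 0, 0]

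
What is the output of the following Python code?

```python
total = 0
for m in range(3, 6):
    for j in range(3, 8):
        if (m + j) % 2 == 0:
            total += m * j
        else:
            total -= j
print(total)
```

125

m=3,j=3: even sum, total = 0+9 = 9
m=3,j=4: odd sum, total = 9-4 = 5
m=3,j=5: even sum, total = 5+15 = 20
m=3,j=6: odd sum, total = 20-6 = 14
m=3,j=7: even sum, total = 14+21 = 35
m=4,j=3: odd sum, total = 35-3 = 32
m=4,j=4: even sum, total = 32+16 = 48
m=4,j=5: odd sum, total = 48-5 = 43
m=4,j=6: even sum, total = 43+24 = 67
m=4,j=7: odd sum, total = 67-7 = 60
m=5,j=3: even sum, total = 60+15 = 75
m=5,j=4: odd sum, total = 75-4 = 71
m=5,j=5: even sum, total = 71+25 = 96
m=5,j=6: odd sum, total = 96-6 = 90
m=5,j=7: even sum, total = 90+35 = 125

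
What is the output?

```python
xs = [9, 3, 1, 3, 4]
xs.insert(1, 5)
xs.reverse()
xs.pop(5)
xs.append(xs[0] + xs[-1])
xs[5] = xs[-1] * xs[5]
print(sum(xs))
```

97

insert 5 at 1 → [9, 5, 3, 1, 3, 4]
reverse → [4, 3, 1, 3, 5, 9]
pop(5) removes 9 → [4, 3, 1, 3, 5]
append xs[0]+xs[-1] = 4+5 = 9 → [4, 3, 1, 3, 5, 9]
xs[5] = xs[-1]*xs[5] = 9*9 = 81 → [4, 3, 1, 3, 5, 81]
sum = 97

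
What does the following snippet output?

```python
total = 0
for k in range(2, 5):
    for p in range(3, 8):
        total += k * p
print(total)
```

k=2,p=3: total = 0+6 = 6
k=2,p=4: total = 6+8 = 14
k=2,p=5: total = 14+10 = 24
k=2,p=6: total = 24+12 = 36
k=2,p=7: total = 36+14 = 50
k=3,p=3: total = 50+9 = 59
k=3,p=4: total = 59+12 = 71
k=3,p=5: total = 71+15 = 86
k=3,p=6: total = 86+18 = 104
k=3,p=7: total = 104+21 = 125
k=4,p=3: total = 125+12 = 137
k=4,p=4: total = 137+16 = 153
k=4,p=5: total = 153+20 = 173
k=4,p=6: total = 173+24 = 197
k=4,p=7: total = 197+28 = 225

225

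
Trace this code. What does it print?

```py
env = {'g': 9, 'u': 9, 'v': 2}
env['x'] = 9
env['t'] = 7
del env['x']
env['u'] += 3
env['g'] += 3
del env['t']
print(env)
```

env['x'] = 9 → {'g': 9, 'u': 9, 'v': 2, 'x': 9}
env['t'] = 7 → {'g': 9, 'u': 9, 'v': 2, 'x': 9, 't': 7}
del 'x' → {'g': 9, 'u': 9, 'v': 2, 't': 7}
env['u'] = 9+3 = 12 → {'g': 9, 'u': 12, 'v': 2, 't': 7}
env['g'] = 9+3 = 12 → {'g': 12, 'u': 12, 'v': 2, 't': 7}
del 't' → {'g': 12, 'u': 12, 'v': 2}

{'g': 12, 'u': 12, 'v': 2}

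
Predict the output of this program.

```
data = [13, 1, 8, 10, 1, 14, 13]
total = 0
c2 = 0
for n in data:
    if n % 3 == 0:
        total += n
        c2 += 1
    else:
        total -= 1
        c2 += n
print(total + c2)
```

n=13: not %3==0, total = 0-1 = -1; c2=13
n=1: not %3==0, total = (-1)-1 = -2; c2=14
n=8: not %3==0, total = (-2)-1 = -3; c2=22
n=10: not %3==0, total = (-3)-1 = -4; c2=32
n=1: not %3==0, total = (-4)-1 = -5; c2=33
n=14: not %3==0, total = (-5)-1 = -6; c2=47
n=13: not %3==0, total = (-6)-1 = -7; c2=60
total+c2 = (-7)+60 = 53

53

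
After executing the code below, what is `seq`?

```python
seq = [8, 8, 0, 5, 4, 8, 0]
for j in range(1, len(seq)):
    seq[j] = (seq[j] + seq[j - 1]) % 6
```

[8, 4, 4, 3, 1, 3, 3]

j=1: seq[1] = (8+8)%6 = 4 → [8, 4, 0, 5, 4, 8, 0]
j=2: seq[2] = (0+4)%6 = 4 → [8, 4, 4, 5, 4, 8, 0]
j=3: seq[3] = (5+4)%6 = 3 → [8, 4, 4, 3, 4, 8, 0]
j=4: seq[4] = (4+3)%6 = 1 → [8, 4, 4, 3, 1, 8, 0]
j=5: seq[5] = (8+1)%6 = 3 → [8, 4, 4, 3, 1, 3, 0]
j=6: seq[6] = (0+3)%6 = 3 → [8, 4, 4, 3, 1, 3, 3]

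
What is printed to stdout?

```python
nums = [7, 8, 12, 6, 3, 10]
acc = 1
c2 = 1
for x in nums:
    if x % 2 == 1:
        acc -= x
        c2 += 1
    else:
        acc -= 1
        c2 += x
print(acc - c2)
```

-52

x=7: odd, acc = 1-7 = -6; c2=2
x=8: not odd, acc = (-6)-1 = -7; c2=10
x=12: not odd, acc = (-7)-1 = -8; c2=22
x=6: not odd, acc = (-8)-1 = -9; c2=28
x=3: odd, acc = (-9)-3 = -12; c2=29
x=10: not odd, acc = (-12)-1 = -13; c2=39
acc-c2 = (-13)-39 = -52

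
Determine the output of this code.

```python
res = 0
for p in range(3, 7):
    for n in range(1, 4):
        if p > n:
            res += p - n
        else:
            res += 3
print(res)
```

33

p=3,n=1: 3>1, res = 0+2 = 2
p=3,n=2: 3>2, res = 2+1 = 3
p=3,n=3: not 3>3, res = 3+3 = 6
p=4,n=1: 4>1, res = 6+3 = 9
p=4,n=2: 4>2, res = 9+2 = 11
p=4,n=3: 4>3, res = 11+1 = 12
p=5,n=1: 5>1, res = 12+4 = 16
p=5,n=2: 5>2, res = 16+3 = 19
p=5,n=3: 5>3, res = 19+2 = 21
p=6,n=1: 6>1, res = 21+5 = 26
p=6,n=2: 6>2, res = 26+4 = 30
p=6,n=3: 6>3, res = 30+3 = 33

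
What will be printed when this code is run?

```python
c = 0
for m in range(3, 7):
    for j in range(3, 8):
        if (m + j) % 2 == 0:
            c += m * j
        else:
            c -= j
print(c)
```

m=3,j=3: even sum, c = 0+9 = 9
m=3,j=4: odd sum, c = 9-4 = 5
m=3,j=5: even sum, c = 5+15 = 20
m=3,j=6: odd sum, c = 20-6 = 14
m=3,j=7: even sum, c = 14+21 = 35
m=4,j=3: odd sum, c = 35-3 = 32
m=4,j=4: even sum, c = 32+16 = 48
m=4,j=5: odd sum, c = 48-5 = 43
m=4,j=6: even sum, c = 43+24 = 67
m=4,j=7: odd sum, c = 67-7 = 60
m=5,j=3: even sum, c = 60+15 = 75
m=5,j=4: odd sum, c = 75-4 = 71
m=5,j=5: even sum, c = 71+25 = 96
m=5,j=6: odd sum, c = 96-6 = 90
m=5,j=7: even sum, c = 90+35 = 125
m=6,j=3: odd sum, c = 125-3 = 122
m=6,j=4: even sum, c = 122+24 = 146
m=6,j=5: odd sum, c = 146-5 = 141
m=6,j=6: even sum, c = 141+36 = 177
m=6,j=7: odd sum, c = 177-7 = 170

170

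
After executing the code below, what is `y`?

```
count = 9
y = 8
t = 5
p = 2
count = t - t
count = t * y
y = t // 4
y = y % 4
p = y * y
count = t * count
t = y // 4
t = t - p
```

1

count = 5-5 = 0
count = 5*8 = 40
y = 5//4 = 1
y = 1%4 = 1
p = 1*1 = 1
count = 5*40 = 200
t = 1//4 = 0
t = 0-1 = -1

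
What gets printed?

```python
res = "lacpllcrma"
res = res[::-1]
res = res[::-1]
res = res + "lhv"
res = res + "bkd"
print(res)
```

reverse → 'amrcllpcal'
reverse → 'lacpllcrma'
+ 'lhv' → 'lacpllcrmalhv'
+ 'bkd' → 'lacpllcrmalhvbkd'

lacpllcrmalhvbkd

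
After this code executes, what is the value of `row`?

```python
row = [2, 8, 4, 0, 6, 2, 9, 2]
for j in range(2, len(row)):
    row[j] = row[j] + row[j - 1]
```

j=2: row[2] = 4+8 = 12 → [2, 8, 12, 0, 6, 2, 9, 2]
j=3: row[3] = 0+12 = 12 → [2, 8, 12, 12, 6, 2, 9, 2]
j=4: row[4] = 6+12 = 18 → [2, 8, 12, 12, 18, 2, 9, 2]
j=5: row[5] = 2+18 = 20 → [2, 8, 12, 12, 18, 20, 9, 2]
j=6: row[6] = 9+20 = 29 → [2, 8, 12, 12, 18, 20, 29, 2]
j=7: row[7] = 2+29 = 31 → [2, 8, 12, 12, 18, 20, 29, 31]

[2, 8, 12, 12, 18, 20, 29, 31]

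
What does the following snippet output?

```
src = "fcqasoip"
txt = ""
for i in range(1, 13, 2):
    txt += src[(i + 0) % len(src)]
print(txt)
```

i=1: add src[1]='c' → 'c'
i=3: add src[3]='a' → 'ca'
i=5: add src[5]='o' → 'cao'
i=7: add src[7]='p' → 'caop'
i=9: add src[1]='c' → 'caopc'
i=11: add src[3]='a' → 'caopca'

caopca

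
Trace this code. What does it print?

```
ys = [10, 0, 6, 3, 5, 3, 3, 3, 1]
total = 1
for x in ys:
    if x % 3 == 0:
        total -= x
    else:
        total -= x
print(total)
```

x=10: not %3==0, total = 1-10 = -9
x=0: %3==0, total = (-9)-0 = -9
x=6: %3==0, total = (-9)-6 = -15
x=3: %3==0, total = (-15)-3 = -18
x=5: not %3==0, total = (-18)-5 = -23
x=3: %3==0, total = (-23)-3 = -26
x=3: %3==0, total = (-26)-3 = -29
x=3: %3==0, total = (-29)-3 = -32
x=1: not %3==0, total = (-32)-1 = -33

-33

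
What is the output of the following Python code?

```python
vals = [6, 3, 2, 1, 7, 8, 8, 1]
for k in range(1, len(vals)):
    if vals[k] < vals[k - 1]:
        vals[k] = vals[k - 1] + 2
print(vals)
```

[6, 8, 10, 12, 14, 16, 18, 20]

k=1: 3<6, vals[1] = 6+2 = 8 → [6, 8, 2, 1, 7, 8, 8, 1]
k=2: 2<8, vals[2] = 8+2 = 10 → [6, 8, 10, 1, 7, 8, 8, 1]
k=3: 1<10, vals[3] = 10+2 = 12 → [6, 8, 10, 12, 7, 8, 8, 1]
k=4: 7<12, vals[4] = 12+2 = 14 → [6, 8, 10, 12, 14, 8, 8, 1]
k=5: 8<14, vals[5] = 14+2 = 16 → [6, 8, 10, 12, 14, 16, 8, 1]
k=6: 8<16, vals[6] = 16+2 = 18 → [6, 8, 10, 12, 14, 16, 18, 1]
k=7: 1<18, vals[7] = 18+2 = 20 → [6, 8, 10, 12, 14, 16, 18, 20]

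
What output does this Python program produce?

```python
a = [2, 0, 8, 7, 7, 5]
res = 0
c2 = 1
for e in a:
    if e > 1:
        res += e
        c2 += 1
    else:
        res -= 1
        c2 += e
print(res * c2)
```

e=2: >1, res = 0+2 = 2; c2=2
e=0: not >1, res = 2-1 = 1; c2=2
e=8: >1, res = 1+8 = 9; c2=3
e=7: >1, res = 9+7 = 16; c2=4
e=7: >1, res = 16+7 = 23; c2=5
e=5: >1, res = 23+5 = 28; c2=6
res*c2 = 28*6 = 168

168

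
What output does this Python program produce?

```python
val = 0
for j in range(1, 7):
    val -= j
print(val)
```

j=1: val = 0-1 = -1
j=2: val = (-1)-2 = -3
j=3: val = (-3)-3 = -6
j=4: val = (-6)-4 = -10
j=5: val = (-10)-5 = -15
j=6: val = (-15)-6 = -21

-21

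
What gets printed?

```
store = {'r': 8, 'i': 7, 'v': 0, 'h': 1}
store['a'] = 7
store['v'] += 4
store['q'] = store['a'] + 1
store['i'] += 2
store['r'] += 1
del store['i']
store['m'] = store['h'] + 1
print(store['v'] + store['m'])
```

6

store['a'] = 7 → {'r': 8, 'i': 7, 'v': 0, 'h': 1, 'a': 7}
store['v'] = 0+4 = 4 → {'r': 8, 'i': 7, 'v': 4, 'h': 1, 'a': 7}
store['q'] = store['a']+1 = 8 → {'r': 8, 'i': 7, 'v': 4, 'h': 1, 'a': 7, 'q': 8}
store['i'] = 7+2 = 9 → {'r': 8, 'i': 9, 'v': 4, 'h': 1, 'a': 7, 'q': 8}
store['r'] = 8+1 = 9 → {'r': 9, 'i': 9, 'v': 4, 'h': 1, 'a': 7, 'q': 8}
del 'i' → {'r': 9, 'v': 4, 'h': 1, 'a': 7, 'q': 8}
store['m'] = store['h']+1 = 2 → {'r': 9, 'v': 4, 'h': 1, 'a': 7, 'q': 8, 'm': 2}
store['v']+store['m'] = 4+2 = 6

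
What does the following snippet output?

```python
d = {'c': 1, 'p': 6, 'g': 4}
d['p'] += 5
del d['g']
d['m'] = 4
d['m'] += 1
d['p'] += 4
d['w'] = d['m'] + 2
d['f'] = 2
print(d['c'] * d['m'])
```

5

d['p'] = 6+5 = 11 → {'c': 1, 'p': 11, 'g': 4}
del 'g' → {'c': 1, 'p': 11}
d['m'] = 4 → {'c': 1, 'p': 11, 'm': 4}
d['m'] = 4+1 = 5 → {'c': 1, 'p': 11, 'm': 5}
d['p'] = 11+4 = 15 → {'c': 1, 'p': 15, 'm': 5}
d['w'] = d['m']+2 = 7 → {'c': 1, 'p': 15, 'm': 5, 'w': 7}
d['f'] = 2 → {'c': 1, 'p': 15, 'm': 5, 'w': 7, 'f': 2}
d['c']*d['m'] = 1*5 = 5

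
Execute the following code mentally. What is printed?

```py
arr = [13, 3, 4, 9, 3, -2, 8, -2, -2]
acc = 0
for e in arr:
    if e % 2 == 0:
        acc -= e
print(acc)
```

-6

e=13: not even
e=3: not even
e=4: even, acc = 0-4 = -4
e=9: not even
e=3: not even
e=-2: even, acc = (-4)-(-2) = -2
e=8: even, acc = (-2)-8 = -10
e=-2: even, acc = (-10)-(-2) = -8
e=-2: even, acc = (-8)-(-2) = -6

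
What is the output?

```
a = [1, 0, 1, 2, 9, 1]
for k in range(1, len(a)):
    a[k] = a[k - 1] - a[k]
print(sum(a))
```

k=1: a[1] = 1-0 = 1 → [1, 1, 1, 2, 9, 1]
k=2: a[2] = 1-1 = 0 → [1, 1, 0, 2, 9, 1]
k=3: a[3] = 0-2 = -2 → [1, 1, 0, -2, 9, 1]
k=4: a[4] = (-2)-9 = -11 → [1, 1, 0, -2, -11, 1]
k=5: a[5] = (-11)-1 = -12 → [1, 1, 0, -2, -11, -12]
sum = -23

-23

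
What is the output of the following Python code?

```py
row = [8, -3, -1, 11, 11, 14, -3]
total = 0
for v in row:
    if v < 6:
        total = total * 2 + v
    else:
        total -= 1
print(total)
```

-31

v=8: not <6, total = 0-1 = -1
v=-3: <6, total = (-1)*2+(-3) = -5
v=-1: <6, total = (-5)*2+(-1) = -11
v=11: not <6, total = (-11)-1 = -12
v=11: not <6, total = (-12)-1 = -13
v=14: not <6, total = (-13)-1 = -14
v=-3: <6, total = (-14)*2+(-3) = -31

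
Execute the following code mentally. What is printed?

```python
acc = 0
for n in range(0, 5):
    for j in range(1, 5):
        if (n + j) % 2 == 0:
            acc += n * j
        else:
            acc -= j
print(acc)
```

28

n=0,j=1: odd sum, acc = 0-1 = -1
n=0,j=2: even sum, acc = (-1)+0 = -1
n=0,j=3: odd sum, acc = (-1)-3 = -4
n=0,j=4: even sum, acc = (-4)+0 = -4
n=1,j=1: even sum, acc = (-4)+1 = -3
n=1,j=2: odd sum, acc = (-3)-2 = -5
n=1,j=3: even sum, acc = (-5)+3 = -2
n=1,j=4: odd sum, acc = (-2)-4 = -6
n=2,j=1: odd sum, acc = (-6)-1 = -7
n=2,j=2: even sum, acc = (-7)+4 = -3
n=2,j=3: odd sum, acc = (-3)-3 = -6
n=2,j=4: even sum, acc = (-6)+8 = 2
n=3,j=1: even sum, acc = 2+3 = 5
n=3,j=2: odd sum, acc = 5-2 = 3
n=3,j=3: even sum, acc = 3+9 = 12
n=3,j=4: odd sum, acc = 12-4 = 8
n=4,j=1: odd sum, acc = 8-1 = 7
n=4,j=2: even sum, acc = 7+8 = 15
n=4,j=3: odd sum, acc = 15-3 = 12
n=4,j=4: even sum, acc = 12+16 = 28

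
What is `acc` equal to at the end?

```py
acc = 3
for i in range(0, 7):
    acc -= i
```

i=0: acc = 3-0 = 3
i=1: acc = 3-1 = 2
i=2: acc = 2-2 = 0
i=3: acc = 0-3 = -3
i=4: acc = (-3)-4 = -7
i=5: acc = (-7)-5 = -12
i=6: acc = (-12)-6 = -18

-18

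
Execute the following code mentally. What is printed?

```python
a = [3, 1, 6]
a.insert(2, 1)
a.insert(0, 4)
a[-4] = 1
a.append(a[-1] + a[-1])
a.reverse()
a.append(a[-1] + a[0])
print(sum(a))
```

41

insert 1 at 2 → [3, 1, 1, 6]
insert 4 at 0 → [4, 3, 1, 1, 6]
a[-4] = 1 → [4, 1, 1, 1, 6]
append a[-1]+a[-1] = 6+6 = 12 → [4, 1, 1, 1, 6, 12]
reverse → [12, 6, 1, 1, 1, 4]
append a[-1]+a[0] = 4+12 = 16 → [12, 6, 1, 1, 1, 4, 16]
sum = 41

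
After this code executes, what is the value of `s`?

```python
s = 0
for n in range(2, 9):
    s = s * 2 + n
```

374

n=2: s = 0*2+2 = 2
n=3: s = 2*2+3 = 7
n=4: s = 7*2+4 = 18
n=5: s = 18*2+5 = 41
n=6: s = 41*2+6 = 88
n=7: s = 88*2+7 = 183
n=8: s = 183*2+8 = 374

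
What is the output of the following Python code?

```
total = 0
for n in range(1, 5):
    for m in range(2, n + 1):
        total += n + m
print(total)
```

36

n=2,m=2: total = 0+4 = 4
n=3,m=2: total = 4+5 = 9
n=3,m=3: total = 9+6 = 15
n=4,m=2: total = 15+6 = 21
n=4,m=3: total = 21+7 = 28
n=4,m=4: total = 28+8 = 36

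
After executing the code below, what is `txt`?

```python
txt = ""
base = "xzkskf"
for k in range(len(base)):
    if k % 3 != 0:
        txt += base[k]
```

'zkkf'

k=0: skip
k=1: add 'z' → 'z'
k=2: add 'k' → 'zk'
k=3: skip
k=4: add 'k' → 'zkk'
k=5: add 'f' → 'zkkf'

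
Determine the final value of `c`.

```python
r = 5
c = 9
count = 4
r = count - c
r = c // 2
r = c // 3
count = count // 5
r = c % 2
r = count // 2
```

9

r = 4-9 = -5
r = 9//2 = 4
r = 9//3 = 3
count = 4//5 = 0
r = 9%2 = 1
r = 0//2 = 0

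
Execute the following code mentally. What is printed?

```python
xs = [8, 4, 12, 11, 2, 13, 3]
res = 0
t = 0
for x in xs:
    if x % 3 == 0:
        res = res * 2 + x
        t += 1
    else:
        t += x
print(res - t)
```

-13

x=8: not %3==0; t=8
x=4: not %3==0; t=12
x=12: %3==0, res = 0*2+12 = 12; t=13
x=11: not %3==0; t=24
x=2: not %3==0; t=26
x=13: not %3==0; t=39
x=3: %3==0, res = 12*2+3 = 27; t=40
res-t = 27-40 = -13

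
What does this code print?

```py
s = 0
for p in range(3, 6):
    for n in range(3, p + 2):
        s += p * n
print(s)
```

p=3,n=3: s = 0+9 = 9
p=3,n=4: s = 9+12 = 21
p=4,n=3: s = 21+12 = 33
p=4,n=4: s = 33+16 = 49
p=4,n=5: s = 49+20 = 69
p=5,n=3: s = 69+15 = 84
p=5,n=4: s = 84+20 = 104
p=5,n=5: s = 104+25 = 129
p=5,n=6: s = 129+30 = 159

159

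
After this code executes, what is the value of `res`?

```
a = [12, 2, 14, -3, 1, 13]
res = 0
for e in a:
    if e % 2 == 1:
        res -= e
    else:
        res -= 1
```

-14

e=12: not odd, res = 0-1 = -1
e=2: not odd, res = (-1)-1 = -2
e=14: not odd, res = (-2)-1 = -3
e=-3: odd, res = (-3)-(-3) = 0
e=1: odd, res = 0-1 = -1
e=13: odd, res = (-1)-13 = -14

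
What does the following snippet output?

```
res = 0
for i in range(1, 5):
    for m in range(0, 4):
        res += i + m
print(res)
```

i=1,m=0: res = 0+1 = 1
i=1,m=1: res = 1+2 = 3
i=1,m=2: res = 3+3 = 6
i=1,m=3: res = 6+4 = 10
i=2,m=0: res = 10+2 = 12
i=2,m=1: res = 12+3 = 15
i=2,m=2: res = 15+4 = 19
i=2,m=3: res = 19+5 = 24
i=3,m=0: res = 24+3 = 27
i=3,m=1: res = 27+4 = 31
i=3,m=2: res = 31+5 = 36
i=3,m=3: res = 36+6 = 42
i=4,m=0: res = 42+4 = 46
i=4,m=1: res = 46+5 = 51
i=4,m=2: res = 51+6 = 57
i=4,m=3: res = 57+7 = 64

64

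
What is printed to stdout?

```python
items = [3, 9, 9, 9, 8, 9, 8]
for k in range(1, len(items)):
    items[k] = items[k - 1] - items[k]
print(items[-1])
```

k=1: items[1] = 3-9 = -6 → [3, -6, 9, 9, 8, 9, 8]
k=2: items[2] = (-6)-9 = -15 → [3, -6, -15, 9, 8, 9, 8]
k=3: items[3] = (-15)-9 = -24 → [3, -6, -15, -24, 8, 9, 8]
k=4: items[4] = (-24)-8 = -32 → [3, -6, -15, -24, -32, 9, 8]
k=5: items[5] = (-32)-9 = -41 → [3, -6, -15, -24, -32, -41, 8]
k=6: items[6] = (-41)-8 = -49 → [3, -6, -15, -24, -32, -41, -49]

-49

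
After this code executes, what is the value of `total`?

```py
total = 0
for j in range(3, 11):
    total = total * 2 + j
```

j=3: total = 0*2+3 = 3
j=4: total = 3*2+4 = 10
j=5: total = 10*2+5 = 25
j=6: total = 25*2+6 = 56
j=7: total = 56*2+7 = 119
j=8: total = 119*2+8 = 246
j=9: total = 246*2+9 = 501
j=10: total = 501*2+10 = 1012

1012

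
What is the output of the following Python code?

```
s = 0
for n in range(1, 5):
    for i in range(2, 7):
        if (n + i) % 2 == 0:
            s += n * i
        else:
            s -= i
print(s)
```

64

n=1,i=2: odd sum, s = 0-2 = -2
n=1,i=3: even sum, s = (-2)+3 = 1
n=1,i=4: odd sum, s = 1-4 = -3
n=1,i=5: even sum, s = (-3)+5 = 2
n=1,i=6: odd sum, s = 2-6 = -4
n=2,i=2: even sum, s = (-4)+4 = 0
n=2,i=3: odd sum, s = 0-3 = -3
n=2,i=4: even sum, s = (-3)+8 = 5
n=2,i=5: odd sum, s = 5-5 = 0
n=2,i=6: even sum, s = 0+12 = 12
n=3,i=2: odd sum, s = 12-2 = 10
n=3,i=3: even sum, s = 10+9 = 19
n=3,i=4: odd sum, s = 19-4 = 15
n=3,i=5: even sum, s = 15+15 = 30
n=3,i=6: odd sum, s = 30-6 = 24
n=4,i=2: even sum, s = 24+8 = 32
n=4,i=3: odd sum, s = 32-3 = 29
n=4,i=4: even sum, s = 29+16 = 45
n=4,i=5: odd sum, s = 45-5 = 40
n=4,i=6: even sum, s = 40+24 = 64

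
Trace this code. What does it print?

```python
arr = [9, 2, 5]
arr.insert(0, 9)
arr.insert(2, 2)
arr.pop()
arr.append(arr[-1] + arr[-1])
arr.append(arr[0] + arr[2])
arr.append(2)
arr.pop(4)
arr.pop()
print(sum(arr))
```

33

insert 9 at 0 → [9, 9, 2, 5]
insert 2 at 2 → [9, 9, 2, 2, 5]
pop() removes 5 → [9, 9, 2, 2]
append arr[-1]+arr[-1] = 2+2 = 4 → [9, 9, 2, 2, 4]
append arr[0]+arr[2] = 9+2 = 11 → [9, 9, 2, 2, 4, 11]
append 2 → [9, 9, 2, 2, 4, 11, 2]
pop(4) removes 4 → [9, 9, 2, 2, 11, 2]
pop() removes 2 → [9, 9, 2, 2, 11]
sum = 33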